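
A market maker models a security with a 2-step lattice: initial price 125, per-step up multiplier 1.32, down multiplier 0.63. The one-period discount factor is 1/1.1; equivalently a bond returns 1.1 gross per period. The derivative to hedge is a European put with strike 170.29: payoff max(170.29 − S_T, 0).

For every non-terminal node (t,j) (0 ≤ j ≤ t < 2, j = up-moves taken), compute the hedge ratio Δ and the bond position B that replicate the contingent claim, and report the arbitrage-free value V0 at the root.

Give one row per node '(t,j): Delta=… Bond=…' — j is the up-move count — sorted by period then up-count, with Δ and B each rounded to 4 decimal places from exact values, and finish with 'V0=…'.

(0,0): Delta=-0.6589 Bond=116.3159
(1,0): Delta=-1.0000 Bond=154.8091
(1,1): Delta=-0.5827 Bond=115.3739
V0=33.9534

The replicating-portfolio and risk-neutral prices coincide; use p* = (1.1−0.63)/(1.32−0.63) = 0.6812 for the latter.
Payoff layer (t=2): V(2,0)=120.6775, V(2,1)=66.3400, V(2,2)=0.0000
  t=1,j=0: stock 78.7500 → up 103.9500 (V=66.3400), down 49.6125 (V=120.6775). Price 76.0591; hedge Δ=-1.0000, bond B=154.8091.
  t=1,j=1: stock 165.0000 → up 217.8000 (V=0.0000), down 103.9500 (V=66.3400). Price 19.2290; hedge Δ=-0.5827, bond B=115.3739.
  t=0,j=0: stock 125.0000 → up 165.0000 (V=19.2290), down 78.7500 (V=76.0591). Price 33.9534; hedge Δ=-0.6589, bond B=116.3159.
The time-0 hedge costs 33.9534, which is the no-arbitrage price.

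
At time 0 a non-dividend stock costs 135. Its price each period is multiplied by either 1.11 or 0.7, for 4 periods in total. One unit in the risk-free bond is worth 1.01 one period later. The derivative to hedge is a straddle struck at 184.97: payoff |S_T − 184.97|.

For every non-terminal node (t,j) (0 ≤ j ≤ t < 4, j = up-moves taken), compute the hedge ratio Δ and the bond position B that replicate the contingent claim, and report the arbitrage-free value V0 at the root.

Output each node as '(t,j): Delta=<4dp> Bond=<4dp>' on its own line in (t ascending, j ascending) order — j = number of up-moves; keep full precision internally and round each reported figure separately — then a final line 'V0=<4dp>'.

(0,0): Delta=-0.6973 Bond=149.4282
(1,0): Delta=-1.0000 Bond=179.5301
(1,1): Delta=-0.6357 Bond=141.6942
(2,0): Delta=-1.0000 Bond=181.3254
(2,1): Delta=-1.0000 Bond=181.3254
(2,2): Delta=-0.5616 Bond=130.7840
(3,0): Delta=-1.0000 Bond=183.1386
(3,1): Delta=-1.0000 Bond=183.1386
(3,2): Delta=-1.0000 Bond=183.1386
(3,3): Delta=-0.4724 Bond=115.6252
V0=55.2962

No-arbitrage ⇒ martingale measure with p* = (R−d)/(u−d) = 0.7561.
Payoff layer (t=4): V(4,0)=152.5565, V(4,1)=133.5714, V(4,2)=103.4666, V(4,3)=55.7289, V(4,4)=19.9695
(3,0): S=46.3050. Δ = (V_up−V_dn)/(S_up−S_dn) = (133.5714−152.5565)/(51.3985−32.4135) = -1.0000. V = [p*·133.5714 + (1−p*)·152.5565]/1.01 = 136.8336. B = V − Δ·S = 183.1386.
(3,1): S=73.4265. Δ = (V_up−V_dn)/(S_up−S_dn) = (103.4666−133.5714)/(81.5034−51.3986) = -1.0000. V = [p*·103.4666 + (1−p*)·133.5714]/1.01 = 109.7121. B = V − Δ·S = 183.1386.
(3,2): S=116.4335. Δ = (V_up−V_dn)/(S_up−S_dn) = (55.7289−103.4666)/(129.2411−81.5034) = -1.0000. V = [p*·55.7289 + (1−p*)·103.4666]/1.01 = 66.7052. B = V − Δ·S = 183.1386.
(3,3): S=184.6302. Δ = (V_up−V_dn)/(S_up−S_dn) = (19.9695−55.7289)/(204.9395−129.2411) = -0.4724. V = [p*·19.9695 + (1−p*)·55.7289]/1.01 = 28.4072. B = V − Δ·S = 115.6252.
(2,0): S=66.1500. Δ = (V_up−V_dn)/(S_up−S_dn) = (109.7121−136.8336)/(73.4265−46.3050) = -1.0000. V = [p*·109.7121 + (1−p*)·136.8336]/1.01 = 115.1754. B = V − Δ·S = 181.3254.
(2,1): S=104.8950. Δ = (V_up−V_dn)/(S_up−S_dn) = (66.7052−109.7121)/(116.4335−73.4265) = -1.0000. V = [p*·66.7052 + (1−p*)·109.7121]/1.01 = 76.4304. B = V − Δ·S = 181.3254.
(2,2): S=166.3335. Δ = (V_up−V_dn)/(S_up−S_dn) = (28.4072−66.7052)/(184.6302−116.4335) = -0.5616. V = [p*·28.4072 + (1−p*)·66.7052]/1.01 = 37.3744. B = V − Δ·S = 130.7840.
(1,0): S=94.5000. Δ = (V_up−V_dn)/(S_up−S_dn) = (76.4304−115.1754)/(104.8950−66.1500) = -1.0000. V = [p*·76.4304 + (1−p*)·115.1754]/1.01 = 85.0301. B = V − Δ·S = 179.5301.
(1,1): S=149.8500. Δ = (V_up−V_dn)/(S_up−S_dn) = (37.3744−76.4304)/(166.3335−104.8950) = -0.6357. V = [p*·37.3744 + (1−p*)·76.4304]/1.01 = 46.4359. B = V − Δ·S = 141.6942.
(0,0): S=135.0000. Δ = (V_up−V_dn)/(S_up−S_dn) = (46.4359−85.0301)/(149.8500−94.5000) = -0.6973. V = [p*·46.4359 + (1−p*)·85.0301]/1.01 = 55.2962. B = V − Δ·S = 149.4282.
Check: Δ(0,0)·S0 + B(0,0) = 55.2962 = V0.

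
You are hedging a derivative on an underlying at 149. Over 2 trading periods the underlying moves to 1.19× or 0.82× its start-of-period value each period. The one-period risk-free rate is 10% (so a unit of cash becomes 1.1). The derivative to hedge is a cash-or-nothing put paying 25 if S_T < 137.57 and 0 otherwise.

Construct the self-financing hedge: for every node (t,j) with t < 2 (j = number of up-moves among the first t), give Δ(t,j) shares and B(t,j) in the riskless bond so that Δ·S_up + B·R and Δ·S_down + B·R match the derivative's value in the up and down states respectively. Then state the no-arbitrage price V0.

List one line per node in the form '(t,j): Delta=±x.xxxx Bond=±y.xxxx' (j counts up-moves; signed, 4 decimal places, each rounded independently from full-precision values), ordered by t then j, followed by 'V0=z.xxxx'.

(0,0): Delta=-0.1003 Bond=16.1637
(1,0): Delta=-0.5530 Bond=73.0958
(1,1): Delta=0.0000 Bond=0.0000
V0=1.2225

Risk-neutral probability p* = (R−d)/(u−d) = (1.1−0.82)/(1.19−0.82) = 0.7568.
Terminal values V(2,·): V(2,0)=25.0000, V(2,1)=0.0000, V(2,2)=0.0000
Node (1,0) S=122.1800: V=(p*·0.0000+(1−p*)·25.0000)/1.1=5.5283; Δ=(0.0000−25.0000)/(145.3942−100.1876)=-0.5530; B=V−Δ·S=73.0958
Node (1,1) S=177.3100: V=(p*·0.0000+(1−p*)·0.0000)/1.1=0.0000; Δ=(0.0000−0.0000)/(210.9989−145.3942)=0.0000; B=V−Δ·S=0.0000
Node (0,0) S=149.0000: V=(p*·0.0000+(1−p*)·5.5283)/1.1=1.2225; Δ=(0.0000−5.5283)/(177.3100−122.1800)=-0.1003; B=V−Δ·S=16.1637
Each (Δ,B) replicates both successor values, so the strategy is self-financing and V0 is arbitrage-free.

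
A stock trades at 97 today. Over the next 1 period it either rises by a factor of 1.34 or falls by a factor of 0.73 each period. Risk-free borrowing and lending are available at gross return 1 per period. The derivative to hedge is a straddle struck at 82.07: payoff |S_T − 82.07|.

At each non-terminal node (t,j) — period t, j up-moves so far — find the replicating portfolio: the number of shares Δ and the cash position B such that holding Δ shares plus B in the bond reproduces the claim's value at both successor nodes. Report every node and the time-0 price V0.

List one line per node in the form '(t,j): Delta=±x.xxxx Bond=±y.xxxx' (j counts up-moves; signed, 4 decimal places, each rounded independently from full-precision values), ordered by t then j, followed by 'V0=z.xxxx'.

Since d<R<u, set p* = (R−d)/(u−d) = 0.4426; price each node as the discounted p*-expectation of its children.
Terminal payoffs: V(1,0)=11.2600, V(1,1)=47.9100
  t=0,j=0: stock 97.0000 → up 129.9800 (V=47.9100), down 70.8100 (V=11.2600). Price 27.4821; hedge Δ=0.6194, bond B=-32.5998.
Root portfolio cost Δ·97+B reproduces V0=27.4821.

(0,0): Delta=0.6194 Bond=-32.5998
V0=27.4821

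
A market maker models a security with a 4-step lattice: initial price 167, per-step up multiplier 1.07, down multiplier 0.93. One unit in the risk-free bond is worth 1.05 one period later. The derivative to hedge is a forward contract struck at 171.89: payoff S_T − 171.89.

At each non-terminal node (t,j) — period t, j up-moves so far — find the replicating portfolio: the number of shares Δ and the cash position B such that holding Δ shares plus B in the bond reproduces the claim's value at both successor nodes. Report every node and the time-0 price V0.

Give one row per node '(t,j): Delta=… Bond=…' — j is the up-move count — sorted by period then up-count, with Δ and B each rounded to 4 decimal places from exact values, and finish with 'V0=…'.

The replicating-portfolio and risk-neutral prices coincide; use p* = (1.05−0.93)/(1.07−0.93) = 0.8571 for the latter.
At expiry t=4: V(4,0)=-46.9653, V(4,1)=-28.1594, V(4,2)=-6.5226, V(4,3)=18.3714, V(4,4)=47.0129
Node (3,0) S=134.3276: V=(p*·-28.1594+(1−p*)·-46.9653)/1.05=-29.3771; Δ=(-28.1594−-46.9653)/(143.7306−124.9247)=1.0000; B=V−Δ·S=-163.7048
Node (3,1) S=154.5490: V=(p*·-6.5226+(1−p*)·-28.1594)/1.05=-9.1558; Δ=(-6.5226−-28.1594)/(165.3674−143.7306)=1.0000; B=V−Δ·S=-163.7048
Node (3,2) S=177.8144: V=(p*·18.3714+(1−p*)·-6.5226)/1.05=14.1097; Δ=(18.3714−-6.5226)/(190.2614−165.3674)=1.0000; B=V−Δ·S=-163.7048
Node (3,3) S=204.5822: V=(p*·47.0129+(1−p*)·18.3714)/1.05=40.8774; Δ=(47.0129−18.3714)/(218.9029−190.2614)=1.0000; B=V−Δ·S=-163.7048
Node (2,0) S=144.4383: V=(p*·-9.1558+(1−p*)·-29.3771)/1.05=-11.4710; Δ=(-9.1558−-29.3771)/(154.5490−134.3276)=1.0000; B=V−Δ·S=-155.9093
Node (2,1) S=166.1817: V=(p*·14.1097+(1−p*)·-9.1558)/1.05=10.2724; Δ=(14.1097−-9.1558)/(177.8144−154.5490)=1.0000; B=V−Δ·S=-155.9093
Node (2,2) S=191.1983: V=(p*·40.8774+(1−p*)·14.1097)/1.05=35.2890; Δ=(40.8774−14.1097)/(204.5822−177.8144)=1.0000; B=V−Δ·S=-155.9093
Node (1,0) S=155.3100: V=(p*·10.2724+(1−p*)·-11.4710)/1.05=6.8250; Δ=(10.2724−-11.4710)/(166.1817−144.4383)=1.0000; B=V−Δ·S=-148.4850
Node (1,1) S=178.6900: V=(p*·35.2890+(1−p*)·10.2724)/1.05=30.2050; Δ=(35.2890−10.2724)/(191.1983−166.1817)=1.0000; B=V−Δ·S=-148.4850
Node (0,0) S=167.0000: V=(p*·30.2050+(1−p*)·6.8250)/1.05=25.5857; Δ=(30.2050−6.8250)/(178.6900−155.3100)=1.0000; B=V−Δ·S=-141.4143
The time-0 hedge costs 25.5857, which is the no-arbitrage price.

(0,0): Delta=1.0000 Bond=-141.4143
(1,0): Delta=1.0000 Bond=-148.4850
(1,1): Delta=1.0000 Bond=-148.4850
(2,0): Delta=1.0000 Bond=-155.9093
(2,1): Delta=1.0000 Bond=-155.9093
(2,2): Delta=1.0000 Bond=-155.9093
(3,0): Delta=1.0000 Bond=-163.7048
(3,1): Delta=1.0000 Bond=-163.7048
(3,2): Delta=1.0000 Bond=-163.7048
(3,3): Delta=1.0000 Bond=-163.7048
V0=25.5857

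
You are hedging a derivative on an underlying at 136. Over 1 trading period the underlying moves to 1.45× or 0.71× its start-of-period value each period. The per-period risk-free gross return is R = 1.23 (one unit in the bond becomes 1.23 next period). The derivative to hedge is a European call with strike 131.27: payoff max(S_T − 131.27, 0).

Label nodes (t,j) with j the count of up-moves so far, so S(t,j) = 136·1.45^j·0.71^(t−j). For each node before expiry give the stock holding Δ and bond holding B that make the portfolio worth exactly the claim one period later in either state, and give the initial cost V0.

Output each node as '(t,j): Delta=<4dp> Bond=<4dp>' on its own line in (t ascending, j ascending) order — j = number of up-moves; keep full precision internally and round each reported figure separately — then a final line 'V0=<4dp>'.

(0,0): Delta=0.6551 Bond=-51.4286
V0=37.6660

The replicating-portfolio and risk-neutral prices coincide; use p* = (1.23−0.71)/(1.45−0.71) = 0.7027 for the latter.
Terminal payoffs: V(1,0)=0.0000, V(1,1)=65.9300
(0,0): S=136.0000. Δ = (V_up−V_dn)/(S_up−S_dn) = (65.9300−0.0000)/(197.2000−96.5600) = 0.6551. V = [p*·65.9300 + (1−p*)·0.0000]/1.23 = 37.6660. B = V − Δ·S = -51.4286.
Check: Δ(0,0)·S0 + B(0,0) = 37.6660 = V0.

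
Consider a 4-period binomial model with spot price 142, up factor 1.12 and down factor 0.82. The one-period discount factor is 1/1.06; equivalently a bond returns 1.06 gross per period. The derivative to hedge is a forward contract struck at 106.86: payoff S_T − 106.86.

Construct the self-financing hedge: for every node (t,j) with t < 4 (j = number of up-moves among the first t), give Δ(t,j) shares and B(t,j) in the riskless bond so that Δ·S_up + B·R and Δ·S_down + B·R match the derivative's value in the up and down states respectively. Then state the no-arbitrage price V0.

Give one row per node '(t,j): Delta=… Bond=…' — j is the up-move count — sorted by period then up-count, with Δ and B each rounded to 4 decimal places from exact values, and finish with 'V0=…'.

(0,0): Delta=1.0000 Bond=-84.6431
(1,0): Delta=1.0000 Bond=-89.7217
(1,1): Delta=1.0000 Bond=-89.7217
(2,0): Delta=1.0000 Bond=-95.1050
(2,1): Delta=1.0000 Bond=-95.1050
(2,2): Delta=1.0000 Bond=-95.1050
(3,0): Delta=1.0000 Bond=-100.8113
(3,1): Delta=1.0000 Bond=-100.8113
(3,2): Delta=1.0000 Bond=-100.8113
(3,3): Delta=1.0000 Bond=-100.8113
V0=57.3569

Since d<R<u, set p* = (R−d)/(u−d) = 0.8000; price each node as the discounted p*-expectation of its children.
Terminal payoffs: V(4,0)=-42.6587, V(4,1)=-19.1704, V(4,2)=12.9111, V(4,3)=56.7298, V(4,4)=116.5797
Node (3,0) S=78.2943: V=(p*·-19.1704+(1−p*)·-42.6587)/1.06=-22.5171; Δ=(-19.1704−-42.6587)/(87.6896−64.2013)=1.0000; B=V−Δ·S=-100.8113
Node (3,1) S=106.9385: V=(p*·12.9111+(1−p*)·-19.1704)/1.06=6.1272; Δ=(12.9111−-19.1704)/(119.7711−87.6896)=1.0000; B=V−Δ·S=-100.8113
Node (3,2) S=146.0623: V=(p*·56.7298+(1−p*)·12.9111)/1.06=45.2510; Δ=(56.7298−12.9111)/(163.5898−119.7711)=1.0000; B=V−Δ·S=-100.8113
Node (3,3) S=199.4998: V=(p*·116.5797+(1−p*)·56.7298)/1.06=98.6885; Δ=(116.5797−56.7298)/(223.4397−163.5898)=1.0000; B=V−Δ·S=-100.8113
Node (2,0) S=95.4808: V=(p*·6.1272+(1−p*)·-22.5171)/1.06=0.3758; Δ=(6.1272−-22.5171)/(106.9385−78.2943)=1.0000; B=V−Δ·S=-95.1050
Node (2,1) S=130.4128: V=(p*·45.2510+(1−p*)·6.1272)/1.06=35.3078; Δ=(45.2510−6.1272)/(146.0623−106.9385)=1.0000; B=V−Δ·S=-95.1050
Node (2,2) S=178.1248: V=(p*·98.6885+(1−p*)·45.2510)/1.06=83.0198; Δ=(98.6885−45.2510)/(199.4998−146.0623)=1.0000; B=V−Δ·S=-95.1050
Node (1,0) S=116.4400: V=(p*·35.3078+(1−p*)·0.3758)/1.06=26.7183; Δ=(35.3078−0.3758)/(130.4128−95.4808)=1.0000; B=V−Δ·S=-89.7217
Node (1,1) S=159.0400: V=(p*·83.0198+(1−p*)·35.3078)/1.06=69.3183; Δ=(83.0198−35.3078)/(178.1248−130.4128)=1.0000; B=V−Δ·S=-89.7217
Node (0,0) S=142.0000: V=(p*·69.3183+(1−p*)·26.7183)/1.06=57.3569; Δ=(69.3183−26.7183)/(159.0400−116.4400)=1.0000; B=V−Δ·S=-84.6431
Root portfolio cost Δ·142+B reproduces V0=57.3569.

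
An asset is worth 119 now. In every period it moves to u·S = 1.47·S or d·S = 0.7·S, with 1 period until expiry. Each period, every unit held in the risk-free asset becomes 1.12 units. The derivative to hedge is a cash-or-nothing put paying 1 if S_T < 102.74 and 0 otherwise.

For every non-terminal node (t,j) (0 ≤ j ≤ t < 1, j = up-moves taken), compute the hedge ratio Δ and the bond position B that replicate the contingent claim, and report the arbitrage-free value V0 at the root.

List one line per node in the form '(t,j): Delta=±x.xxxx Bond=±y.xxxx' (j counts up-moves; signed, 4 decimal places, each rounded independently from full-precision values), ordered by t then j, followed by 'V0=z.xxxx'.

Since d<R<u, set p* = (R−d)/(u−d) = 0.5455; price each node as the discounted p*-expectation of its children.
Terminal payoffs: V(1,0)=1.0000, V(1,1)=0.0000
(0,0): S=119.0000. Δ = (V_up−V_dn)/(S_up−S_dn) = (0.0000−1.0000)/(174.9300−83.3000) = -0.0109. V = [p*·0.0000 + (1−p*)·1.0000]/1.12 = 0.4058. B = V − Δ·S = 1.7045.
Each (Δ,B) replicates both successor values, so the strategy is self-financing and V0 is arbitrage-free.

(0,0): Delta=-0.0109 Bond=1.7045
V0=0.4058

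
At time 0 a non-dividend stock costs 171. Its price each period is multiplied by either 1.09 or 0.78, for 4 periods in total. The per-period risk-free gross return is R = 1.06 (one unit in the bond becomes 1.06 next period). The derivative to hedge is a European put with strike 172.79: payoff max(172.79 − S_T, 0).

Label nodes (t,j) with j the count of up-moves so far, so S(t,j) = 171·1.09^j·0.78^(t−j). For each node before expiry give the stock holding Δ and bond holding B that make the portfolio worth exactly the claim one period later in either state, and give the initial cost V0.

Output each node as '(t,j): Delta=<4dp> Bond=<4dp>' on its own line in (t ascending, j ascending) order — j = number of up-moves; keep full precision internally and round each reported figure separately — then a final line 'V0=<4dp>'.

(0,0): Delta=-0.1995 Bond=36.1351
(1,0): Delta=-1.0000 Bond=145.0778
(1,1): Delta=-0.1381 Bond=26.8631
(2,0): Delta=-1.0000 Bond=153.7825
(2,1): Delta=-1.0000 Bond=153.7825
(2,2): Delta=-0.0720 Bond=15.0490
(3,0): Delta=-1.0000 Bond=163.0094
(3,1): Delta=-1.0000 Bond=163.0094
(3,2): Delta=-1.0000 Bond=163.0094
(3,3): Delta=-0.0009 Bond=0.1958
V0=2.0256

Under the risk-neutral measure, an up-move has probability p* = (R−d)/(u−d) = 0.9032 and values discount at R = 1.06.
At expiry t=4: V(4,0)=109.4943, V(4,1)=84.3383, V(4,2)=49.1844, V(4,3)=0.0590, V(4,4)=0.0000
(3,0): S=81.1484. Δ = (V_up−V_dn)/(S_up−S_dn) = (84.3383−109.4943)/(88.4517−63.2957) = -1.0000. V = [p*·84.3383 + (1−p*)·109.4943]/1.06 = 81.8610. B = V − Δ·S = 163.0094.
(3,1): S=113.3997. Δ = (V_up−V_dn)/(S_up−S_dn) = (49.1844−84.3383)/(123.6056−88.4517) = -1.0000. V = [p*·49.1844 + (1−p*)·84.3383]/1.06 = 49.6098. B = V − Δ·S = 163.0094.
(3,2): S=158.4688. Δ = (V_up−V_dn)/(S_up−S_dn) = (0.0590−49.1844)/(172.7310−123.6056) = -1.0000. V = [p*·0.0590 + (1−p*)·49.1844]/1.06 = 4.5407. B = V − Δ·S = 163.0094.
(3,3): S=221.4500. Δ = (V_up−V_dn)/(S_up−S_dn) = (0.0000−0.0590)/(241.3805−172.7310) = -0.0009. V = [p*·0.0000 + (1−p*)·0.0590]/1.06 = 0.0054. B = V − Δ·S = 0.1958.
(2,0): S=104.0364. Δ = (V_up−V_dn)/(S_up−S_dn) = (49.6098−81.8610)/(113.3997−81.1484) = -1.0000. V = [p*·49.6098 + (1−p*)·81.8610]/1.06 = 49.7461. B = V − Δ·S = 153.7825.
(2,1): S=145.3842. Δ = (V_up−V_dn)/(S_up−S_dn) = (4.5407−49.6098)/(158.4688−113.3997) = -1.0000. V = [p*·4.5407 + (1−p*)·49.6098]/1.06 = 8.3983. B = V − Δ·S = 153.7825.
(2,2): S=203.1651. Δ = (V_up−V_dn)/(S_up−S_dn) = (0.0054−4.5407)/(221.4500−158.4688) = -0.0720. V = [p*·0.0054 + (1−p*)·4.5407]/1.06 = 0.4191. B = V − Δ·S = 15.0490.
(1,0): S=133.3800. Δ = (V_up−V_dn)/(S_up−S_dn) = (8.3983−49.7461)/(145.3842−104.0364) = -1.0000. V = [p*·8.3983 + (1−p*)·49.7461]/1.06 = 11.6978. B = V − Δ·S = 145.0778.
(1,1): S=186.3900. Δ = (V_up−V_dn)/(S_up−S_dn) = (0.4191−8.3983)/(203.1651−145.3842) = -0.1381. V = [p*·0.4191 + (1−p*)·8.3983]/1.06 = 1.1239. B = V − Δ·S = 26.8631.
(0,0): S=171.0000. Δ = (V_up−V_dn)/(S_up−S_dn) = (1.1239−11.6978)/(186.3900−133.3800) = -0.1995. V = [p*·1.1239 + (1−p*)·11.6978]/1.06 = 2.0256. B = V − Δ·S = 36.1351.
The time-0 hedge costs 2.0256, which is the no-arbitrage price.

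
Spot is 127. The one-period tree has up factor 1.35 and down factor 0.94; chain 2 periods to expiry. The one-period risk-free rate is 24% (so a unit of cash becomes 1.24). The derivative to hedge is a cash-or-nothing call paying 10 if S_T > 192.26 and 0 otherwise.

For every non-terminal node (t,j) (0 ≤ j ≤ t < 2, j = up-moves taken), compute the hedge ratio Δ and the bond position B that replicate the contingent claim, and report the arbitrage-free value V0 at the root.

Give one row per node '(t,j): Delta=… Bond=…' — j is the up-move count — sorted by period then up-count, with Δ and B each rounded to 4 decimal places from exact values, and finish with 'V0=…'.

The replicating-portfolio and risk-neutral prices coincide; use p* = (1.24−0.94)/(1.35−0.94) = 0.7317 for the latter.
Terminal payoffs: V(2,0)=0.0000, V(2,1)=0.0000, V(2,2)=10.0000
  t=1,j=0: stock 119.3800 → up 161.1630 (V=0.0000), down 112.2172 (V=0.0000). Price 0.0000; hedge Δ=0.0000, bond B=0.0000.
  t=1,j=1: stock 171.4500 → up 231.4575 (V=10.0000), down 161.1630 (V=0.0000). Price 5.9009; hedge Δ=0.1423, bond B=-18.4894.
  t=0,j=0: stock 127.0000 → up 171.4500 (V=5.9009), down 119.3800 (V=0.0000). Price 3.4820; hedge Δ=0.1133, bond B=-10.9103.
Root portfolio cost Δ·127+B reproduces V0=3.4820.

(0,0): Delta=0.1133 Bond=-10.9103
(1,0): Delta=0.0000 Bond=0.0000
(1,1): Delta=0.1423 Bond=-18.4894
V0=3.4820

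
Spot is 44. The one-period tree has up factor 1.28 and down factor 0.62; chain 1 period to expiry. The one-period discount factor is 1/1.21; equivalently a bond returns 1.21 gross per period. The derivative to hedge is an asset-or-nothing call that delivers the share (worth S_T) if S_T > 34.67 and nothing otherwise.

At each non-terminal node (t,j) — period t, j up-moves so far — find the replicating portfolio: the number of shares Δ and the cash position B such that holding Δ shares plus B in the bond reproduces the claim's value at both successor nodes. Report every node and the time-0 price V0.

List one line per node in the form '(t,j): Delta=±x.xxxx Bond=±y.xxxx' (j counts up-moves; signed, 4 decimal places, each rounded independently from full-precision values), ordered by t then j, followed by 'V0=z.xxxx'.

(0,0): Delta=1.9394 Bond=-43.7245
V0=41.6088

Since d<R<u, set p* = (R−d)/(u−d) = 0.8939; price each node as the discounted p*-expectation of its children.
Terminal values V(1,·): V(1,0)=0.0000, V(1,1)=56.3200
Node (0,0) S=44.0000: V=(p*·56.3200+(1−p*)·0.0000)/1.21=41.6088; Δ=(56.3200−0.0000)/(56.3200−27.2800)=1.9394; B=V−Δ·S=-43.7245
Root portfolio cost Δ·44+B reproduces V0=41.6088.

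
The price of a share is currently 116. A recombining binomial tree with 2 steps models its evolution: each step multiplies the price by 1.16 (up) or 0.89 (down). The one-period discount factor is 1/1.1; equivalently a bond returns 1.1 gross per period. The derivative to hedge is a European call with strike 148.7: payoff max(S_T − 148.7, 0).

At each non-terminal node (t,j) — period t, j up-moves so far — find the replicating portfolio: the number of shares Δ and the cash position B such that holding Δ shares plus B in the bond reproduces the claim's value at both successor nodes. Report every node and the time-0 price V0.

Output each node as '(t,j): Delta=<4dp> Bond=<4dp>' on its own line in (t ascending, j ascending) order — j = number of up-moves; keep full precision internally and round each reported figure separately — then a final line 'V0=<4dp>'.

(0,0): Delta=0.1668 Bond=-15.6573
(1,0): Delta=0.0000 Bond=0.0000
(1,1): Delta=0.2034 Bond=-22.1439
V0=3.6944

No-arbitrage ⇒ martingale measure with p* = (R−d)/(u−d) = 0.7778.
Terminal payoffs: V(2,0)=0.0000, V(2,1)=0.0000, V(2,2)=7.3896
Node (1,0) S=103.2400: V=(p*·0.0000+(1−p*)·0.0000)/1.1=0.0000; Δ=(0.0000−0.0000)/(119.7584−91.8836)=0.0000; B=V−Δ·S=0.0000
Node (1,1) S=134.5600: V=(p*·7.3896+(1−p*)·0.0000)/1.1=5.2250; Δ=(7.3896−0.0000)/(156.0896−119.7584)=0.2034; B=V−Δ·S=-22.1439
Node (0,0) S=116.0000: V=(p*·5.2250+(1−p*)·0.0000)/1.1=3.6944; Δ=(5.2250−0.0000)/(134.5600−103.2400)=0.1668; B=V−Δ·S=-15.6573
Self-financing check: at every node Δ·S+B equals the discounted successor values.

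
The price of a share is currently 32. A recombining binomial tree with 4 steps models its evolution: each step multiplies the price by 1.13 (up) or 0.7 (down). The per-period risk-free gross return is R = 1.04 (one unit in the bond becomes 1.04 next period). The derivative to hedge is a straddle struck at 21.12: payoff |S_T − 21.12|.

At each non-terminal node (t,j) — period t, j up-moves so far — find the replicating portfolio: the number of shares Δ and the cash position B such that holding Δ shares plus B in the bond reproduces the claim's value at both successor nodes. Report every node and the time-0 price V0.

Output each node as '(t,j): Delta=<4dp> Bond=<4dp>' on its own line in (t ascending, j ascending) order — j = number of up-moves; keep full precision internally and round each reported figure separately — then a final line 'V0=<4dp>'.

The replicating-portfolio and risk-neutral prices coincide; use p* = (1.04−0.7)/(1.13−0.7) = 0.7907 for the latter.
Payoff layer (t=4): V(4,0)=13.4368, V(4,1)=8.7171, V(4,2)=1.0982, V(4,3)=11.2009, V(4,4)=31.0552
  t=3,j=0: stock 10.9760 → up 12.4029 (V=8.7171), down 7.6832 (V=13.4368). Price 9.3317; hedge Δ=-1.0000, bond B=20.3077.
  t=3,j=1: stock 17.7184 → up 20.0218 (V=1.0982), down 12.4029 (V=8.7171). Price 2.5893; hedge Δ=-1.0000, bond B=20.3077.
  t=3,j=2: stock 28.6026 → up 32.3209 (V=11.2009), down 20.0218 (V=1.0982). Price 8.7369; hedge Δ=0.8214, bond B=-14.7577.
  t=3,j=3: stock 46.1727 → up 52.1752 (V=31.0552), down 32.3209 (V=11.2009). Price 25.8650; hedge Δ=1.0000, bond B=-20.3077.
  t=2,j=0: stock 15.6800 → up 17.7184 (V=2.5893), down 10.9760 (V=9.3317). Price 3.8466; hedge Δ=-1.0000, bond B=19.5266.
  t=2,j=1: stock 25.3120 → up 28.6026 (V=8.7369), down 17.7184 (V=2.5893). Price 7.1636; hedge Δ=0.5648, bond B=-7.1331.
  t=2,j=2: stock 40.8608 → up 46.1727 (V=25.8650), down 28.6026 (V=8.7369). Price 21.4231; hedge Δ=0.9748, bond B=-18.4097.
  t=1,j=0: stock 22.4000 → up 25.3120 (V=7.1636), down 15.6800 (V=3.8466). Price 6.2206; hedge Δ=0.3444, bond B=-1.4934.
  t=1,j=1: stock 36.1600 → up 40.8608 (V=21.4231), down 25.3120 (V=7.1636). Price 17.7294; hedge Δ=0.9171, bond B=-15.4322.
  t=0,j=0: stock 32.0000 → up 36.1600 (V=17.7294), down 22.4000 (V=6.2206). Price 14.7313; hedge Δ=0.8364, bond B=-12.0334.
The time-0 hedge costs 14.7313, which is the no-arbitrage price.

(0,0): Delta=0.8364 Bond=-12.0334
(1,0): Delta=0.3444 Bond=-1.4934
(1,1): Delta=0.9171 Bond=-15.4322
(2,0): Delta=-1.0000 Bond=19.5266
(2,1): Delta=0.5648 Bond=-7.1331
(2,2): Delta=0.9748 Bond=-18.4097
(3,0): Delta=-1.0000 Bond=20.3077
(3,1): Delta=-1.0000 Bond=20.3077
(3,2): Delta=0.8214 Bond=-14.7577
(3,3): Delta=1.0000 Bond=-20.3077
V0=14.7313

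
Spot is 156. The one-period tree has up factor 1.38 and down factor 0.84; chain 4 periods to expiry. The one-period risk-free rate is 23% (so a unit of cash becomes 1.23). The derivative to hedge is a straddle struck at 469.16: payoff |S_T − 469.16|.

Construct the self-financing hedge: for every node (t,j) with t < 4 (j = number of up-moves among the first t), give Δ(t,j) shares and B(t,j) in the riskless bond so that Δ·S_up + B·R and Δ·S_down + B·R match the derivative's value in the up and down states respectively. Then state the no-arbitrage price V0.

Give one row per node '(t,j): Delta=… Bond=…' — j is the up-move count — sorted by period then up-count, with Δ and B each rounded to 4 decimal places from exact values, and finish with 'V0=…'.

(0,0): Delta=-0.5357 Bond=155.5055
(1,0): Delta=-1.0000 Bond=252.1190
(1,1): Delta=-0.4270 Bond=167.8690
(2,0): Delta=-1.0000 Bond=310.1064
(2,1): Delta=-1.0000 Bond=310.1064
(2,2): Delta=-0.2928 Bond=166.6222
(3,0): Delta=-1.0000 Bond=381.4309
(3,1): Delta=-1.0000 Bond=381.4309
(3,2): Delta=-1.0000 Bond=381.4309
(3,3): Delta=-0.1272 Bond=137.0662
V0=71.9427

Since d<R<u, set p* = (R−d)/(u−d) = 0.7222; price each node as the discounted p*-expectation of its children.
At expiry t=4: V(4,0)=391.4921, V(4,1)=341.5627, V(4,2)=259.5358, V(4,3)=124.7774, V(4,4)=96.6113
  t=3,j=0: stock 92.4618 → up 127.5973 (V=341.5627), down 77.6679 (V=391.4921). Price 288.9691; hedge Δ=-1.0000, bond B=381.4309.
  t=3,j=1: stock 151.9016 → up 209.6242 (V=259.5358), down 127.5973 (V=341.5627). Price 229.5293; hedge Δ=-1.0000, bond B=381.4309.
  t=3,j=2: stock 249.5526 → up 344.3826 (V=124.7774), down 209.6242 (V=259.5358). Price 131.8783; hedge Δ=-1.0000, bond B=381.4309.
  t=3,j=3: stock 409.9792 → up 565.7713 (V=96.6113), down 344.3826 (V=124.7774). Price 84.9067; hedge Δ=-0.1272, bond B=137.0662.
  t=2,j=0: stock 110.0736 → up 151.9016 (V=229.5293), down 92.4618 (V=288.9691). Price 200.0328; hedge Δ=-1.0000, bond B=310.1064.
  t=2,j=1: stock 180.8352 → up 249.5526 (V=131.8783), down 151.9016 (V=229.5293). Price 129.2712; hedge Δ=-1.0000, bond B=310.1064.
  t=2,j=2: stock 297.0864 → up 409.9792 (V=84.9067), down 249.5526 (V=131.8783). Price 79.6377; hedge Δ=-0.2928, bond B=166.6222.
  t=1,j=0: stock 131.0400 → up 180.8352 (V=129.2712), down 110.0736 (V=200.0328). Price 121.0790; hedge Δ=-1.0000, bond B=252.1190.
  t=1,j=1: stock 215.2800 → up 297.0864 (V=79.6377), down 180.8352 (V=129.2712). Price 75.9551; hedge Δ=-0.4270, bond B=167.8690.
  t=0,j=0: stock 156.0000 → up 215.2800 (V=75.9551), down 131.0400 (V=121.0790). Price 71.9427; hedge Δ=-0.5357, bond B=155.5055.
Self-financing check: at every node Δ·S+B equals the discounted successor values.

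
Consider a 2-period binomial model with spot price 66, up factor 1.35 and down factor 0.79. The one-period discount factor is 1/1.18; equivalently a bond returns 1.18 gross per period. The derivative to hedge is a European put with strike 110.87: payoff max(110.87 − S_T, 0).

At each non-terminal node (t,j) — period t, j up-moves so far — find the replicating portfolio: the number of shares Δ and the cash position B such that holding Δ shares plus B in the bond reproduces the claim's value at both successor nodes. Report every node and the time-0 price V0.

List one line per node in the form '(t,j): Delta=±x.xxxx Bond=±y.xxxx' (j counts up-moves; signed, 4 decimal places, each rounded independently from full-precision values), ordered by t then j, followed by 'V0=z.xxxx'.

The replicating-portfolio and risk-neutral prices coincide; use p* = (1.18−0.79)/(1.35−0.79) = 0.6964 for the latter.
Terminal values V(2,·): V(2,0)=69.6794, V(2,1)=40.4810, V(2,2)=0.0000
  t=1,j=0: stock 52.1400 → up 70.3890 (V=40.4810), down 41.1906 (V=69.6794). Price 41.8176; hedge Δ=-1.0000, bond B=93.9576.
  t=1,j=1: stock 89.1000 → up 120.2850 (V=0.0000), down 70.3890 (V=40.4810). Price 10.4143; hedge Δ=-0.8113, bond B=82.7018.
  t=0,j=0: stock 66.0000 → up 89.1000 (V=10.4143), down 52.1400 (V=41.8176). Price 16.9046; hedge Δ=-0.8497, bond B=72.9820.
Self-financing check: at every node Δ·S+B equals the discounted successor values.

(0,0): Delta=-0.8497 Bond=72.9820
(1,0): Delta=-1.0000 Bond=93.9576
(1,1): Delta=-0.8113 Bond=82.7018
V0=16.9046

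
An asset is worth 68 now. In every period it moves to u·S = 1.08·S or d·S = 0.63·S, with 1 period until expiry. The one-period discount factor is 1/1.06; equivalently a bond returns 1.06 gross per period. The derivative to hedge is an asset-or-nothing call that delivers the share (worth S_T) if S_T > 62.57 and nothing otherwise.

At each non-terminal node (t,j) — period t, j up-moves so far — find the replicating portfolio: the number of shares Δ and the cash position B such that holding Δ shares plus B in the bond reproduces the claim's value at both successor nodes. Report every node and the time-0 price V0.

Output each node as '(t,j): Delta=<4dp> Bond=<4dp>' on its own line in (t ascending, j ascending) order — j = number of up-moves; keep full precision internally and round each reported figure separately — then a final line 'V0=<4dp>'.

The replicating-portfolio and risk-neutral prices coincide; use p* = (1.06−0.63)/(1.08−0.63) = 0.9556 for the latter.
Terminal payoffs: V(1,0)=0.0000, V(1,1)=73.4400
Node (0,0) S=68.0000: V=(p*·73.4400+(1−p*)·0.0000)/1.06=66.2038; Δ=(73.4400−0.0000)/(73.4400−42.8400)=2.4000; B=V−Δ·S=-96.9962
Self-financing check: at every node Δ·S+B equals the discounted successor values.

(0,0): Delta=2.4000 Bond=-96.9962
V0=66.2038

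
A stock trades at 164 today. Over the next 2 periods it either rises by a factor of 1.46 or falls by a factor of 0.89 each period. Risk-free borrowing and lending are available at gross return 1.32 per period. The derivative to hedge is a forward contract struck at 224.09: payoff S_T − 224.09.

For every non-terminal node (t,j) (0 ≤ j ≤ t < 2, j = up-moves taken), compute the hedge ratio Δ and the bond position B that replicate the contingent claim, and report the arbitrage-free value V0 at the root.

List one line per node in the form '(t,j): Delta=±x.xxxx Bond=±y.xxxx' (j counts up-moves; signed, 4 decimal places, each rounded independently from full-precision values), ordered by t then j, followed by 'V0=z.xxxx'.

(0,0): Delta=1.0000 Bond=-128.6100
(1,0): Delta=1.0000 Bond=-169.7652
(1,1): Delta=1.0000 Bond=-169.7652
V0=35.3900

Risk-neutral probability p* = (R−d)/(u−d) = (1.32−0.89)/(1.46−0.89) = 0.7544.
Terminal payoffs: V(2,0)=-94.1856, V(2,1)=-10.9884, V(2,2)=125.4924
(1,0): S=145.9600. Δ = (V_up−V_dn)/(S_up−S_dn) = (-10.9884−-94.1856)/(213.1016−129.9044) = 1.0000. V = [p*·-10.9884 + (1−p*)·-94.1856]/1.32 = -23.8052. B = V − Δ·S = -169.7652.
(1,1): S=239.4400. Δ = (V_up−V_dn)/(S_up−S_dn) = (125.4924−-10.9884)/(349.5824−213.1016) = 1.0000. V = [p*·125.4924 + (1−p*)·-10.9884]/1.32 = 69.6748. B = V − Δ·S = -169.7652.
(0,0): S=164.0000. Δ = (V_up−V_dn)/(S_up−S_dn) = (69.6748−-23.8052)/(239.4400−145.9600) = 1.0000. V = [p*·69.6748 + (1−p*)·-23.8052]/1.32 = 35.3900. B = V − Δ·S = -128.6100.
Root portfolio cost Δ·164+B reproduces V0=35.3900.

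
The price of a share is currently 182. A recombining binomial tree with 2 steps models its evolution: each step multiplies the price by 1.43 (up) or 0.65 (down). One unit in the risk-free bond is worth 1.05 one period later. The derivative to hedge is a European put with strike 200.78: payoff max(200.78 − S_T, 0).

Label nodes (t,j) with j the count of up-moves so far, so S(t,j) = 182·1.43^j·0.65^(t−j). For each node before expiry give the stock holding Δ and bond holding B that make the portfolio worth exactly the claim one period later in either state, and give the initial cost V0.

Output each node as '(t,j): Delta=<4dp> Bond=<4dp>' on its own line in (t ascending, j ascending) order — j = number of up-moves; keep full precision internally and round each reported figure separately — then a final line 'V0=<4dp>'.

Risk-neutral probability p* = (R−d)/(u−d) = (1.05−0.65)/(1.43−0.65) = 0.5128.
Terminal payoffs: V(2,0)=123.8850, V(2,1)=31.6110, V(2,2)=0.0000
  t=1,j=0: stock 118.3000 → up 169.1690 (V=31.6110), down 76.8950 (V=123.8850). Price 72.9190; hedge Δ=-1.0000, bond B=191.2190.
  t=1,j=1: stock 260.2600 → up 372.1718 (V=0.0000), down 169.1690 (V=31.6110). Price 14.6669; hedge Δ=-0.1557, bond B=55.1938.
  t=0,j=0: stock 182.0000 → up 260.2600 (V=14.6669), down 118.3000 (V=72.9190). Price 40.9963; hedge Δ=-0.4103, bond B=115.6786.
The time-0 hedge costs 40.9963, which is the no-arbitrage price.

(0,0): Delta=-0.4103 Bond=115.6786
(1,0): Delta=-1.0000 Bond=191.2190
(1,1): Delta=-0.1557 Bond=55.1938
V0=40.9963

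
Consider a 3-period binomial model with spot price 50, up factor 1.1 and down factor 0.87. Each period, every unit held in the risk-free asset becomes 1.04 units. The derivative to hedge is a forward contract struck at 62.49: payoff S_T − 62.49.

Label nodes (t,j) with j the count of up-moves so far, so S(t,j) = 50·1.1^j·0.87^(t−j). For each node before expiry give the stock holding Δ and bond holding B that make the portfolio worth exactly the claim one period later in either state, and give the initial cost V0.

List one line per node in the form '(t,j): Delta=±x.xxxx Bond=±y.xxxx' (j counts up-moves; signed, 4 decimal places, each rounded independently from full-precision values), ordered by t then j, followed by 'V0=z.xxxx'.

(0,0): Delta=1.0000 Bond=-55.5534
(1,0): Delta=1.0000 Bond=-57.7755
(1,1): Delta=1.0000 Bond=-57.7755
(2,0): Delta=1.0000 Bond=-60.0865
(2,1): Delta=1.0000 Bond=-60.0865
(2,2): Delta=1.0000 Bond=-60.0865
V0=-5.5534

Under the risk-neutral measure, an up-move has probability p* = (R−d)/(u−d) = 0.7391 and values discount at R = 1.04.
Terminal values V(3,·): V(3,0)=-29.5649, V(3,1)=-20.8605, V(3,2)=-9.8550, V(3,3)=4.0600
(2,0): S=37.8450. Δ = (V_up−V_dn)/(S_up−S_dn) = (-20.8605−-29.5649)/(41.6295−32.9252) = 1.0000. V = [p*·-20.8605 + (1−p*)·-29.5649]/1.04 = -22.2415. B = V − Δ·S = -60.0865.
(2,1): S=47.8500. Δ = (V_up−V_dn)/(S_up−S_dn) = (-9.8550−-20.8605)/(52.6350−41.6295) = 1.0000. V = [p*·-9.8550 + (1−p*)·-20.8605]/1.04 = -12.2365. B = V − Δ·S = -60.0865.
(2,2): S=60.5000. Δ = (V_up−V_dn)/(S_up−S_dn) = (4.0600−-9.8550)/(66.5500−52.6350) = 1.0000. V = [p*·4.0600 + (1−p*)·-9.8550]/1.04 = 0.4135. B = V − Δ·S = -60.0865.
(1,0): S=43.5000. Δ = (V_up−V_dn)/(S_up−S_dn) = (-12.2365−-22.2415)/(47.8500−37.8450) = 1.0000. V = [p*·-12.2365 + (1−p*)·-22.2415]/1.04 = -14.2755. B = V − Δ·S = -57.7755.
(1,1): S=55.0000. Δ = (V_up−V_dn)/(S_up−S_dn) = (0.4135−-12.2365)/(60.5000−47.8500) = 1.0000. V = [p*·0.4135 + (1−p*)·-12.2365]/1.04 = -2.7755. B = V − Δ·S = -57.7755.
(0,0): S=50.0000. Δ = (V_up−V_dn)/(S_up−S_dn) = (-2.7755−-14.2755)/(55.0000−43.5000) = 1.0000. V = [p*·-2.7755 + (1−p*)·-14.2755]/1.04 = -5.5534. B = V − Δ·S = -55.5534.
Each (Δ,B) replicates both successor values, so the strategy is self-financing and V0 is arbitrage-free.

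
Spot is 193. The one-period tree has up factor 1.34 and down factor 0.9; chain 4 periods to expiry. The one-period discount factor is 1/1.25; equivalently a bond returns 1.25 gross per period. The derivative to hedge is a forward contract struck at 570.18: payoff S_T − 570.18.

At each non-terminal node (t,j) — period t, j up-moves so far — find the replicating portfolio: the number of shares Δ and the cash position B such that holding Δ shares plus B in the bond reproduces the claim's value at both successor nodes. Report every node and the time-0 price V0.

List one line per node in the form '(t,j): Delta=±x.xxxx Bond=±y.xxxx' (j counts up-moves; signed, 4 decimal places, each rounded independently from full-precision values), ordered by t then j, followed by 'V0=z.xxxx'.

(0,0): Delta=1.0000 Bond=-233.5457
(1,0): Delta=1.0000 Bond=-291.9322
(1,1): Delta=1.0000 Bond=-291.9322
(2,0): Delta=1.0000 Bond=-364.9152
(2,1): Delta=1.0000 Bond=-364.9152
(2,2): Delta=1.0000 Bond=-364.9152
(3,0): Delta=1.0000 Bond=-456.1440
(3,1): Delta=1.0000 Bond=-456.1440
(3,2): Delta=1.0000 Bond=-456.1440
(3,3): Delta=1.0000 Bond=-456.1440
V0=-40.5457

Since d<R<u, set p* = (R−d)/(u−d) = 0.7955; price each node as the discounted p*-expectation of its children.
Payoff layer (t=4): V(4,0)=-443.5527, V(4,1)=-381.6460, V(4,2)=-289.4739, V(4,3)=-152.2397, V(4,4)=52.0866
  t=3,j=0: stock 140.6970 → up 188.5340 (V=-381.6460), down 126.6273 (V=-443.5527). Price -315.4470; hedge Δ=1.0000, bond B=-456.1440.
  t=3,j=1: stock 209.4822 → up 280.7061 (V=-289.4739), down 188.5340 (V=-381.6460). Price -246.6618; hedge Δ=1.0000, bond B=-456.1440.
  t=3,j=2: stock 311.8957 → up 417.9403 (V=-152.2397), down 280.7061 (V=-289.4739). Price -144.2483; hedge Δ=1.0000, bond B=-456.1440.
  t=3,j=3: stock 464.3781 → up 622.2666 (V=52.0866), down 417.9403 (V=-152.2397). Price 8.2341; hedge Δ=1.0000, bond B=-456.1440.
  t=2,j=0: stock 156.3300 → up 209.4822 (V=-246.6618), down 140.6970 (V=-315.4470). Price -208.5852; hedge Δ=1.0000, bond B=-364.9152.
  t=2,j=1: stock 232.7580 → up 311.8957 (V=-144.2483), down 209.4822 (V=-246.6618). Price -132.1572; hedge Δ=1.0000, bond B=-364.9152.
  t=2,j=2: stock 346.5508 → up 464.3781 (V=8.2341), down 311.8957 (V=-144.2483). Price -18.3644; hedge Δ=1.0000, bond B=-364.9152.
  t=1,j=0: stock 173.7000 → up 232.7580 (V=-132.1572), down 156.3300 (V=-208.5852). Price -118.2322; hedge Δ=1.0000, bond B=-291.9322.
  t=1,j=1: stock 258.6200 → up 346.5508 (V=-18.3644), down 232.7580 (V=-132.1572). Price -33.3122; hedge Δ=1.0000, bond B=-291.9322.
  t=0,j=0: stock 193.0000 → up 258.6200 (V=-33.3122), down 173.7000 (V=-118.2322). Price -40.5457; hedge Δ=1.0000, bond B=-233.5457.
Root portfolio cost Δ·193+B reproduces V0=-40.5457.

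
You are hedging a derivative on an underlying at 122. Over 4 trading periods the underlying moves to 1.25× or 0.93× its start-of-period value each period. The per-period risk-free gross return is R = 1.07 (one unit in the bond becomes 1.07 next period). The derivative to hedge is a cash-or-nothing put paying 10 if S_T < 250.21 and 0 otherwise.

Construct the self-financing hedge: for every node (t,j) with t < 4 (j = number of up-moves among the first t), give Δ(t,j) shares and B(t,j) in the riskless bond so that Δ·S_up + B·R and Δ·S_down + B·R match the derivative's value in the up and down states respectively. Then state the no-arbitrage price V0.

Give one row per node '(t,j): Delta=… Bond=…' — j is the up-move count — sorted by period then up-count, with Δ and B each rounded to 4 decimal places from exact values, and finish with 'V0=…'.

No-arbitrage ⇒ martingale measure with p* = (R−d)/(u−d) = 0.4375.
At expiry t=4: V(4,0)=10.0000, V(4,1)=10.0000, V(4,2)=10.0000, V(4,3)=10.0000, V(4,4)=0.0000
(3,0): S=98.1316. Δ = (V_up−V_dn)/(S_up−S_dn) = (10.0000−10.0000)/(122.6644−91.2623) = 0.0000. V = [p*·10.0000 + (1−p*)·10.0000]/1.07 = 9.3458. B = V − Δ·S = 9.3458.
(3,1): S=131.8973. Δ = (V_up−V_dn)/(S_up−S_dn) = (10.0000−10.0000)/(164.8716−122.6644) = 0.0000. V = [p*·10.0000 + (1−p*)·10.0000]/1.07 = 9.3458. B = V − Δ·S = 9.3458.
(3,2): S=177.2812. Δ = (V_up−V_dn)/(S_up−S_dn) = (10.0000−10.0000)/(221.6016−164.8716) = 0.0000. V = [p*·10.0000 + (1−p*)·10.0000]/1.07 = 9.3458. B = V − Δ·S = 9.3458.
(3,3): S=238.2812. Δ = (V_up−V_dn)/(S_up−S_dn) = (0.0000−10.0000)/(297.8516−221.6016) = -0.1311. V = [p*·0.0000 + (1−p*)·10.0000]/1.07 = 5.2570. B = V − Δ·S = 36.5070.
(2,0): S=105.5178. Δ = (V_up−V_dn)/(S_up−S_dn) = (9.3458−9.3458)/(131.8973−98.1316) = 0.0000. V = [p*·9.3458 + (1−p*)·9.3458]/1.07 = 8.7344. B = V − Δ·S = 8.7344.
(2,1): S=141.8250. Δ = (V_up−V_dn)/(S_up−S_dn) = (9.3458−9.3458)/(177.2813−131.8973) = 0.0000. V = [p*·9.3458 + (1−p*)·9.3458]/1.07 = 8.7344. B = V − Δ·S = 8.7344.
(2,2): S=190.6250. Δ = (V_up−V_dn)/(S_up−S_dn) = (5.2570−9.3458)/(238.2812−177.2812) = -0.0670. V = [p*·5.2570 + (1−p*)·9.3458]/1.07 = 7.0626. B = V − Δ·S = 19.8400.
(1,0): S=113.4600. Δ = (V_up−V_dn)/(S_up−S_dn) = (8.7344−8.7344)/(141.8250−105.5178) = 0.0000. V = [p*·8.7344 + (1−p*)·8.7344]/1.07 = 8.1630. B = V − Δ·S = 8.1630.
(1,1): S=152.5000. Δ = (V_up−V_dn)/(S_up−S_dn) = (7.0626−8.7344)/(190.6250−141.8250) = -0.0343. V = [p*·7.0626 + (1−p*)·8.7344]/1.07 = 7.4794. B = V − Δ·S = 12.7038.
(0,0): S=122.0000. Δ = (V_up−V_dn)/(S_up−S_dn) = (7.4794−8.1630)/(152.5000−113.4600) = -0.0175. V = [p*·7.4794 + (1−p*)·8.1630]/1.07 = 7.3495. B = V − Δ·S = 9.4856.
Each (Δ,B) replicates both successor values, so the strategy is self-financing and V0 is arbitrage-free.

(0,0): Delta=-0.0175 Bond=9.4856
(1,0): Delta=0.0000 Bond=8.1630
(1,1): Delta=-0.0343 Bond=12.7038
(2,0): Delta=0.0000 Bond=8.7344
(2,1): Delta=0.0000 Bond=8.7344
(2,2): Delta=-0.0670 Bond=19.8400
(3,0): Delta=0.0000 Bond=9.3458
(3,1): Delta=0.0000 Bond=9.3458
(3,2): Delta=0.0000 Bond=9.3458
(3,3): Delta=-0.1311 Bond=36.5070
V0=7.3495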